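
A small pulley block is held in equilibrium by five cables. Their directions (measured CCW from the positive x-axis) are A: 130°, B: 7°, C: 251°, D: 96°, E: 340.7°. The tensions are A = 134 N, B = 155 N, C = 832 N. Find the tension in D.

Resolve: ΣF_x = 134 cos 130° + 155 cos 7° + 832 cos 251° + T_D cos 96° + T_E cos 340.7° = 0.
        ΣF_y = 134 sin 130° + 155 sin 7° + 832 sin 251° + T_D sin 96° + T_E sin 340.7° = 0.
The known terms sum to (-203.2, -665.1) N, so -0.1045 T_D + 0.9438 T_E = 203.2 and 0.9945 T_D − 0.3305 T_E = 665.1.
Solving simultaneously: T_D = 768.6 N, T_E = 300.4 N.

T_D ≈ 769 N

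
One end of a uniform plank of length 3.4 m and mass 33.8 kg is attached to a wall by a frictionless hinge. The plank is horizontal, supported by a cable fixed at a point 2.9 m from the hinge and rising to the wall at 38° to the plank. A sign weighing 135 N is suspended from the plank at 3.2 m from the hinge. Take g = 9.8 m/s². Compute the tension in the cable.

T ≈ 557 N

Take torques about the hinge: T sin 38° · 2.9 = 33.8×9.8×1.7 + 135×3.2 = 995.11 N·m.
So T = 995.11 / (0.6157 × 2.9) = 557.35 N.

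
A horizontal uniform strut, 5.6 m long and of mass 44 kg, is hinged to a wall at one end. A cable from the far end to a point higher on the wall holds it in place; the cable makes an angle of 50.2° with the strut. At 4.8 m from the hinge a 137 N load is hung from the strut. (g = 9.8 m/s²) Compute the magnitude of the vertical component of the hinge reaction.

|H_y| ≈ 235 N

Take torques about the hinge: T sin 50.2° · 5.6 = 44×9.8×2.8 + 137×4.8 = 1865 N·m.
So T = 1865 / (0.7683 × 5.6) = 433.47 N.
ΣF_y = 0: H_y = (44×9.8 + 137) − T sin 50.2° = 568.2 − 333.03 = 235.17 N.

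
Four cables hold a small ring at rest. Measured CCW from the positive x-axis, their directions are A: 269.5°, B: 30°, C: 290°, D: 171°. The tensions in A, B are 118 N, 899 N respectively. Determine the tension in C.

T_C ≈ 513 N

Resolve: ΣF_x = 118 cos 269.5° + 899 cos 30° + T_C cos 290° + T_D cos 171° = 0.
        ΣF_y = 118 sin 269.5° + 899 sin 30° + T_C sin 290° + T_D sin 171° = 0.
The known terms sum to (777.5, 331.5) N, so 0.3420 T_C − 0.9877 T_D = -777.5 and -0.9397 T_C + 0.1564 T_D = -331.5.
Solving simultaneously: T_C = 513.4 N, T_D = 965 N.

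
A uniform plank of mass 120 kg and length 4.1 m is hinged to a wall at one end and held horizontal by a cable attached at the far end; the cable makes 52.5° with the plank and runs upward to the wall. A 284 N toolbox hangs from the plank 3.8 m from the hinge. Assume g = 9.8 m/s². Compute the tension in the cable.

T ≈ 1070 N

Take torques about the hinge: T sin 52.5° · 4.1 = 120×9.8×2.05 + 284×3.8 = 3490 N·m.
So T = 3490 / (0.7934 × 4.1) = 1072.9 N.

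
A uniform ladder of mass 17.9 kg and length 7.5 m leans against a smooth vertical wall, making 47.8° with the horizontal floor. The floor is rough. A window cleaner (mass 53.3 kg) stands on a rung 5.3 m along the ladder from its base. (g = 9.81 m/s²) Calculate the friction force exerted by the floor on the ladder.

f ≈ 415 N

Torques about the foot: N_wall · 7.5 sin 47.8° = 17.9×9.81×3.75 cos 47.8° + 53.3×9.81×5.3 cos 47.8° → N_wall = 414.65 N.
ΣF_x = 0: f_floor = N_wall = 414.65 N.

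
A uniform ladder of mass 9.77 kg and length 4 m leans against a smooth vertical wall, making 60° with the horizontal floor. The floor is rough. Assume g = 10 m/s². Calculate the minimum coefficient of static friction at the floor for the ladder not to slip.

ΣF_y = 0: N_floor = 9.77×10 = 97.7 N.
Torques about the foot: N_wall · 4 sin 60° = 9.77×10×2 cos 60° → N_wall = 28.204 N.
ΣF_x = 0: f_floor = N_wall = 28.204 N.
μ_min = f_floor / N_floor = 28.204 / 97.7 = 0.2887.

μ_min ≈ 0.289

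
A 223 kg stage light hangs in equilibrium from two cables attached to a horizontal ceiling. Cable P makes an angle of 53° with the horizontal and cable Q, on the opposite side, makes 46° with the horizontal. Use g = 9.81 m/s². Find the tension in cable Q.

Weight W = 223 × 9.81 = 2188 N acts straight down.
Horizontal: T_P cos 53° = T_Q cos 46°  →  T_P = 1.154 T_Q.
Vertical: T_P sin 53° + T_Q sin 46° = 2188.
Substituting the horizontal relation into the vertical equation gives 1.641 T_Q = 2188, so T_Q = 1333 N.

T_Q ≈ 1330 N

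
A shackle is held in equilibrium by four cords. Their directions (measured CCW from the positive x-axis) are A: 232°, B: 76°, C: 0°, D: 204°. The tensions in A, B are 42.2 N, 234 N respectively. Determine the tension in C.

Resolve: ΣF_x = 42.2 cos 232° + 234 cos 76° + T_C cos 0° + T_D cos 204° = 0.
        ΣF_y = 42.2 sin 232° + 234 sin 76° + T_C sin 0° + T_D sin 204° = 0.
The known terms sum to (30.63, 193.8) N, so 1.0000 T_C − 0.9135 T_D = -30.63 and 0.0000 T_C − 0.4067 T_D = -193.8.
Solving simultaneously: T_C = 404.6 N, T_D = 476.5 N.

T_C ≈ 405 N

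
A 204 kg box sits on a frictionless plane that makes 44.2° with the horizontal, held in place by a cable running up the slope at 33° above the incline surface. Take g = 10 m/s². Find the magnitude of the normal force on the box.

Take axes along and perpendicular to the incline. Weight components: W sin 44.2° = 1422 N down-slope, W cos 44.2° = 1462 N into the surface.
Along incline: T cos 33° = W sin 44.2° → T = 1696 N.
Perpendicular: N = W cos 44.2° − T sin 33° = 538.9 N.

N ≈ 539 N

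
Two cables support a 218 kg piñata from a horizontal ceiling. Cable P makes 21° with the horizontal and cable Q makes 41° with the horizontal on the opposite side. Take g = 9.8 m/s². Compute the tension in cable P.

Weight W = 218 × 9.8 = 2136 N acts straight down.
Horizontal: T_P cos 21° = T_Q cos 41°  →  T_Q = 1.237 T_P.
Vertical: T_P sin 21° + T_Q sin 41° = 2136.
Substituting the horizontal relation into the vertical equation gives 1.17 T_P = 2136, so T_P = 1826 N.

T_P ≈ 1830 N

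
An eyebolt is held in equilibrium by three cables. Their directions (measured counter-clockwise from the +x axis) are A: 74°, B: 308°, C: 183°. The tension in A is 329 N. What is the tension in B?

T_B ≈ 380 N

Resolve: ΣF_x = 329 cos 74° + T_B cos 308° + T_C cos 183° = 0.
        ΣF_y = 329 sin 74° + T_B sin 308° + T_C sin 183° = 0.
The known terms sum to (90.68, 316.3) N, so 0.6157 T_B − 0.9986 T_C = -90.68 and -0.7880 T_B − 0.0523 T_C = -316.3.
Solving simultaneously: T_B = 379.8 N, T_C = 324.9 N.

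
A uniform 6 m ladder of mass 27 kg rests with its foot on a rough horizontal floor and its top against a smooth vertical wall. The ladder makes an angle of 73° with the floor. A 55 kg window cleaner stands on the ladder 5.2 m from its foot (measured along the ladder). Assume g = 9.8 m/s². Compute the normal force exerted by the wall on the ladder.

N_wall ≈ 183 N

Torques about the foot: N_wall · 6 sin 73° = 27×9.8×3 cos 73° + 55×9.8×5.2 cos 73° → N_wall = 183.27 N.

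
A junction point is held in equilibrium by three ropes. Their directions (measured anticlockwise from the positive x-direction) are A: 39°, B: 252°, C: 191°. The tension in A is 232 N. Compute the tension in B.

T_B ≈ 125 N

Resolve: ΣF_x = 232 cos 39° + T_B cos 252° + T_C cos 191° = 0.
        ΣF_y = 232 sin 39° + T_B sin 252° + T_C sin 191° = 0.
The known terms sum to (180.3, 146) N, so -0.3090 T_B − 0.9816 T_C = -180.3 and -0.9511 T_B − 0.1908 T_C = -146.
Solving simultaneously: T_B = 124.5 N, T_C = 144.5 N.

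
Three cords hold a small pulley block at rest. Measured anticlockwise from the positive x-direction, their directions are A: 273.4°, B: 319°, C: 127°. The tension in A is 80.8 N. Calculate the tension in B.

T_B ≈ 215 N

Resolve: ΣF_x = 80.8 cos 273.4° + T_B cos 319° + T_C cos 127° = 0.
        ΣF_y = 80.8 sin 273.4° + T_B sin 319° + T_C sin 127° = 0.
The known terms sum to (4.792, -80.66) N, so 0.7547 T_B − 0.6018 T_C = -4.792 and -0.6561 T_B + 0.7986 T_C = 80.66.
Solving simultaneously: T_B = 215.1 N, T_C = 277.7 N.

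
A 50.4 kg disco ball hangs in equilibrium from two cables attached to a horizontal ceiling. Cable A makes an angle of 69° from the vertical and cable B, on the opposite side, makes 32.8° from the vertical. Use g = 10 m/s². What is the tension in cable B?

T_B ≈ 481 N

Angles from the horizontal: cable A is 90° − 69° = 21°, cable B is 90° − 32.8° = 57.2°.
Weight W = 50.4 × 10 = 504 N acts straight down.
Horizontal: T_A cos 21° = T_B cos 57.2°  →  T_A = 0.5802 T_B.
Vertical: T_A sin 21° + T_B sin 57.2° = 504.
Substituting the horizontal relation into the vertical equation gives 1.049 T_B = 504, so T_B = 480.7 N.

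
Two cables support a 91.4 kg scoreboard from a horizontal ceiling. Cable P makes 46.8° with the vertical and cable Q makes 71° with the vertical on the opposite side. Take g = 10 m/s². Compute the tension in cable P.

Angles from the horizontal: cable P is 90° − 46.8° = 43.2°, cable Q is 90° − 71° = 19°.
Weight W = 91.4 × 10 = 914 N acts straight down.
Horizontal: T_P cos 43.2° = T_Q cos 19°  →  T_Q = 0.771 T_P.
Vertical: T_P sin 43.2° + T_Q sin 19° = 914.
Substituting the horizontal relation into the vertical equation gives 0.9356 T_P = 914, so T_P = 977 N.

T_P ≈ 977 N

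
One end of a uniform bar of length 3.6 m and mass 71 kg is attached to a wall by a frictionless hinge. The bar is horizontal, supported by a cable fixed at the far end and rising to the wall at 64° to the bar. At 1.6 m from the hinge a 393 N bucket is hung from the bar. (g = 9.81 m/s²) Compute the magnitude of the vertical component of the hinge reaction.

Take torques about the hinge: T sin 64° · 3.6 = 71×9.81×1.8 + 393×1.6 = 1882.5 N·m.
So T = 1882.5 / (0.8988 × 3.6) = 581.8 N.
ΣF_y = 0: H_y = (71×9.81 + 393) − T sin 64° = 1089.5 − 522.92 = 566.59 N.

|H_y| ≈ 567 N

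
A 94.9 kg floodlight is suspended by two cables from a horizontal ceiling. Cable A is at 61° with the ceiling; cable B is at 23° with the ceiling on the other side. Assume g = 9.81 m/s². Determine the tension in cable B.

T_B ≈ 454 N

Weight W = 94.9 × 9.81 = 931 N acts straight down.
Horizontal: T_A cos 61° = T_B cos 23°  →  T_A = 1.899 T_B.
Vertical: T_A sin 61° + T_B sin 23° = 931.
Substituting the horizontal relation into the vertical equation gives 2.051 T_B = 931, so T_B = 453.8 N.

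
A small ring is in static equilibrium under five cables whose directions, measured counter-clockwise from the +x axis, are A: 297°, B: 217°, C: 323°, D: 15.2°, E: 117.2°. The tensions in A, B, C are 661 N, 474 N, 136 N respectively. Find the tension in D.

T_D ≈ 419 N

Resolve: ΣF_x = 661 cos 297° + 474 cos 217° + 136 cos 323° + T_D cos 15.2° + T_E cos 117.2° = 0.
        ΣF_y = 661 sin 297° + 474 sin 217° + 136 sin 323° + T_D sin 15.2° + T_E sin 117.2° = 0.
The known terms sum to (30.15, -956.1) N, so 0.9650 T_D − 0.4571 T_E = -30.15 and 0.2622 T_D + 0.8894 T_E = 956.1.
Solving simultaneously: T_D = 419.4 N, T_E = 951.3 N.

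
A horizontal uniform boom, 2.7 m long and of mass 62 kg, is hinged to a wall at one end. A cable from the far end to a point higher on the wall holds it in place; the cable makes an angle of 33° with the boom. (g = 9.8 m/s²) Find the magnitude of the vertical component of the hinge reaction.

Take torques about the hinge: T sin 33° · 2.7 = 62×9.8×1.35 = 820.26 N·m.
So T = 820.26 / (0.5446 × 2.7) = 557.8 N.
ΣF_y = 0: H_y = (62×9.8) − T sin 33° = 607.6 − 303.8 = 303.8 N.

|H_y| ≈ 304 N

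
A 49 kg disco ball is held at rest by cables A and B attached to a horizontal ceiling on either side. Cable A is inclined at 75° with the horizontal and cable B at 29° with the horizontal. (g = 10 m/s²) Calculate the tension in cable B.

T_B ≈ 131 N

Weight W = 49 × 10 = 490 N acts straight down.
Horizontal: T_A cos 75° = T_B cos 29°  →  T_A = 3.379 T_B.
Vertical: T_A sin 75° + T_B sin 29° = 490.
Substituting the horizontal relation into the vertical equation gives 3.749 T_B = 490, so T_B = 130.7 N.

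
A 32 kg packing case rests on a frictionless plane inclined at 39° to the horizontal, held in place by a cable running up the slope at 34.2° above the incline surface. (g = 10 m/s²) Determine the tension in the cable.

T ≈ 243 N

Take axes along and perpendicular to the incline. Weight components: W sin 39° = 201.4 N down-slope, W cos 39° = 248.7 N into the surface.
Along incline: T cos 34.2° = W sin 39° → T = 243.5 N.
Perpendicular: N = W cos 39° − T sin 34.2° = 111.8 N.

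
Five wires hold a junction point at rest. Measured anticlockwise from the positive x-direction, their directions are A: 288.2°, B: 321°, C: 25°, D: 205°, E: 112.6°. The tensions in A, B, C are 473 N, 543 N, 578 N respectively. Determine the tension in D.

Resolve: ΣF_x = 473 cos 288.2° + 543 cos 321° + 578 cos 25° + T_D cos 205° + T_E cos 112.6° = 0.
        ΣF_y = 473 sin 288.2° + 543 sin 321° + 578 sin 25° + T_D sin 205° + T_E sin 112.6° = 0.
The known terms sum to (1094, -546.8) N, so -0.9063 T_D − 0.3843 T_E = -1094 and -0.4226 T_D + 0.9232 T_E = 546.8.
Solving simultaneously: T_D = 800.2 N, T_E = 958.6 N.

T_D ≈ 800 N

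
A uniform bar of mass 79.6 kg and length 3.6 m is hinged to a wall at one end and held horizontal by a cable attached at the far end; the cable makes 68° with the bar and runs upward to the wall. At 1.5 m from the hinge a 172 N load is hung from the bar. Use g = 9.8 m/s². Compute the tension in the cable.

T ≈ 498 N

Take torques about the hinge: T sin 68° · 3.6 = 79.6×9.8×1.8 + 172×1.5 = 1662.1 N·m.
So T = 1662.1 / (0.9272 × 3.6) = 497.97 N.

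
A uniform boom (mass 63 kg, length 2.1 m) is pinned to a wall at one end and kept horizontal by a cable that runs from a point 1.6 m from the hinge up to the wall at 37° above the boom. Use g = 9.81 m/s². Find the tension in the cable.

T ≈ 674 N

Take torques about the hinge: T sin 37° · 1.6 = 63×9.81×1.05 = 648.93 N·m.
So T = 648.93 / (0.6018 × 1.6) = 673.93 N.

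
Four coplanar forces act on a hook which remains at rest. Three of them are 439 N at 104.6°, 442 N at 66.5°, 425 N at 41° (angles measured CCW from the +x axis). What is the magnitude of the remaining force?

F ≈ 1170 N

Sum the known components: ΣF_x = 386.3 N, ΣF_y = 1109 N.
For equilibrium the remaining force must supply (−ΣF_x, −ΣF_y) = (-386.3, -1109) N.
Magnitude = √((-386.3)² + (-1109)²) = 1174 N; direction = atan2(-1109, -386.3) = 250.8°.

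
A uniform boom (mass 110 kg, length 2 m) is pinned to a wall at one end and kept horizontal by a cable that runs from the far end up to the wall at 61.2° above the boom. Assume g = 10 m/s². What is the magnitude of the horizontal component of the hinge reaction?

H_x ≈ 302 N

Take torques about the hinge: T sin 61.2° · 2 = 110×10×1 = 1100 N·m.
So T = 1100 / (0.8763 × 2) = 627.63 N.
ΣF_x = 0: H_x = T cos 61.2° = 302.37 N.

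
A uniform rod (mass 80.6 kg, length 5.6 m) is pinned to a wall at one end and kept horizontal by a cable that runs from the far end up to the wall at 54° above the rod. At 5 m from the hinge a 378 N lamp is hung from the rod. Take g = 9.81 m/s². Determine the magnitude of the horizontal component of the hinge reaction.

H_x ≈ 532 N

Take torques about the hinge: T sin 54° · 5.6 = 80.6×9.81×2.8 + 378×5 = 4103.9 N·m.
So T = 4103.9 / (0.8090 × 5.6) = 905.84 N.
ΣF_x = 0: H_x = T cos 54° = 532.44 N.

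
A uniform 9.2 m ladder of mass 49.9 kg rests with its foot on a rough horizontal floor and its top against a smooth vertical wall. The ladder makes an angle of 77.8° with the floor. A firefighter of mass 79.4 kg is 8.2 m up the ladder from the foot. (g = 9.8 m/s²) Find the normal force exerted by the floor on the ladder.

ΣF_y = 0: N_floor = 49.9×9.8 + 79.4×9.8 = 1267.1 N.

N_floor ≈ 1270 N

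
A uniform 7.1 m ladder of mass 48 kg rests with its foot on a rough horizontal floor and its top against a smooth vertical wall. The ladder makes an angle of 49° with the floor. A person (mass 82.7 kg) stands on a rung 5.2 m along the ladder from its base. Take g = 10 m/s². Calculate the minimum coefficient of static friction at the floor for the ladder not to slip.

ΣF_y = 0: N_floor = 48×10 + 82.7×10 = 1307 N.
Torques about the foot: N_wall · 7.1 sin 49° = 48×10×3.55 cos 49° + 82.7×10×5.2 cos 49° → N_wall = 735.15 N.
ΣF_x = 0: f_floor = N_wall = 735.15 N.
μ_min = f_floor / N_floor = 735.15 / 1307 = 0.5625.

μ_min ≈ 0.562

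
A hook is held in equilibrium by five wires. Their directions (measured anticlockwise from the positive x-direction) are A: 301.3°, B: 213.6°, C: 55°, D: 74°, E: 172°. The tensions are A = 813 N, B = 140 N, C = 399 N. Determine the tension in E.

Resolve: ΣF_x = 813 cos 301.3° + 140 cos 213.6° + 399 cos 55° + T_D cos 74° + T_E cos 172° = 0.
        ΣF_y = 813 sin 301.3° + 140 sin 213.6° + 399 sin 55° + T_D sin 74° + T_E sin 172° = 0.
The known terms sum to (534.6, -445.3) N, so 0.2756 T_D − 0.9903 T_E = -534.6 and 0.9613 T_D + 0.1392 T_E = 445.3.
Solving simultaneously: T_D = 370.2 N, T_E = 642.9 N.

T_E ≈ 643 N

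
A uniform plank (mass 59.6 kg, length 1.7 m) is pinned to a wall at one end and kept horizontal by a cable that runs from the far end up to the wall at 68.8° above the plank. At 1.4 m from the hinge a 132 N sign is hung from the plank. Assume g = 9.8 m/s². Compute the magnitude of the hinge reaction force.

Take torques about the hinge: T sin 68.8° · 1.7 = 59.6×9.8×0.85 + 132×1.4 = 681.27 N·m.
So T = 681.27 / (0.9323 × 1.7) = 429.84 N.
ΣF_x = 0: H_x = T cos 68.8° = 155.44 N.
ΣF_y = 0: H_y = (59.6×9.8 + 132) − T sin 68.8° = 716.08 − 400.75 = 315.33 N.
|H| = √(H_x² + H_y²) = √((155.44)² + (315.33)²) = 351.56 N.

|H| ≈ 352 N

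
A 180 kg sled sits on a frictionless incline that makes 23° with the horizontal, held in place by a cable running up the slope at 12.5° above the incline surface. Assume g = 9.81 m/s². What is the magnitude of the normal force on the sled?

Take axes along and perpendicular to the incline. Weight components: W sin 23° = 690 N down-slope, W cos 23° = 1625 N into the surface.
Along incline: T cos 12.5° = W sin 23° → T = 706.7 N.
Perpendicular: N = W cos 23° − T sin 12.5° = 1472 N.

N ≈ 1470 N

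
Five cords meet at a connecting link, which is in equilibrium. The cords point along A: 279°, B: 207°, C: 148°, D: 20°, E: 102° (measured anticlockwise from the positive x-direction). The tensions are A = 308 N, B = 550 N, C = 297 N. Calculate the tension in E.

T_E ≈ 137 N

Resolve: ΣF_x = 308 cos 279° + 550 cos 207° + 297 cos 148° + T_D cos 20° + T_E cos 102° = 0.
        ΣF_y = 308 sin 279° + 550 sin 207° + 297 sin 148° + T_D sin 20° + T_E sin 102° = 0.
The known terms sum to (-693.7, -396.5) N, so 0.9397 T_D − 0.2079 T_E = 693.7 and 0.3420 T_D + 0.9781 T_E = 396.5.
Solving simultaneously: T_D = 768.5 N, T_E = 136.7 N.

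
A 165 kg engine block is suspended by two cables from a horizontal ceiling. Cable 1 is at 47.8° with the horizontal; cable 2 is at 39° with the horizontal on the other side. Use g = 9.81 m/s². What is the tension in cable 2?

Weight W = 165 × 9.81 = 1619 N acts straight down.
Horizontal: T_1 cos 47.8° = T_2 cos 39°  →  T_1 = 1.157 T_2.
Vertical: T_1 sin 47.8° + T_2 sin 39° = 1619.
Substituting the horizontal relation into the vertical equation gives 1.486 T_2 = 1619, so T_2 = 1089 N.

T_2 ≈ 1090 N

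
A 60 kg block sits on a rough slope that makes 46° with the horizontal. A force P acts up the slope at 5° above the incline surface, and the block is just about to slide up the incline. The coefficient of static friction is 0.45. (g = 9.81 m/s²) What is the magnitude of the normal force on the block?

On the verge of sliding up the incline, friction equals μN and acts down the slope.
Perpendicular: N + P sin 5° = W cos 46° = 408.9 N.
Along incline: P cos 5° = W sin 46° + μN  with W sin 46° = 423.4 N.
Solving the pair for P and N: P = 586.6 N, N = 357.7 N (and f = μN = 161 N).

N ≈ 358 N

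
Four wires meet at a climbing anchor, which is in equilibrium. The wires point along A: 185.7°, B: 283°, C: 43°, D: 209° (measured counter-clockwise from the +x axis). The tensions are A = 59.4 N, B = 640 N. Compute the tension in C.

Resolve: ΣF_x = 59.4 cos 185.7° + 640 cos 283° + T_C cos 43° + T_D cos 209° = 0.
        ΣF_y = 59.4 sin 185.7° + 640 sin 283° + T_C sin 43° + T_D sin 209° = 0.
The known terms sum to (84.86, -629.5) N, so 0.7314 T_C − 0.8746 T_D = -84.86 and 0.6820 T_C − 0.4848 T_D = 629.5.
Solving simultaneously: T_C = 2446 N, T_D = 2142 N.

T_C ≈ 2450 N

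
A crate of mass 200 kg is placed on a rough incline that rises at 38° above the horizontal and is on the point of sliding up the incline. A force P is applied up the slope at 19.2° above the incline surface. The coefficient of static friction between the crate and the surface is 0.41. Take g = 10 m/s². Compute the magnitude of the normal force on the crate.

N ≈ 1000 N

On the verge of sliding up the incline, friction equals μN and acts down the slope.
Perpendicular: N + P sin 19.2° = W cos 38° = 1576 N.
Along incline: P cos 19.2° = W sin 38° + μN  with W sin 38° = 1231 N.
Solving the pair for P and N: P = 1740 N, N = 1004 N (and f = μN = 411.6 N).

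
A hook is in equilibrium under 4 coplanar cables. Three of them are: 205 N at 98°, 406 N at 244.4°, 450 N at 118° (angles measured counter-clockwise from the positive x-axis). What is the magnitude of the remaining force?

F ≈ 477 N

Sum the known components: ΣF_x = -415.2 N, ΣF_y = 234.2 N.
For equilibrium the remaining force must supply (−ΣF_x, −ΣF_y) = (415.2, -234.2) N.
Magnitude = √((415.2)² + (-234.2)²) = 476.7 N; direction = atan2(-234.2, 415.2) = 330.6°.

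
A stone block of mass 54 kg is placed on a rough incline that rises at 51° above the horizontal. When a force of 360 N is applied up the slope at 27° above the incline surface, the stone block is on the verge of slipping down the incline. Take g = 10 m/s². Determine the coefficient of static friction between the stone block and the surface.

On the verge of sliding down the incline, friction is at its maximum μN and acts up the slope.
Perpendicular to incline: N = W cos 51° − P sin 27° = 339.8 − 163.4 = 176.4 N.
Along incline: P cos 27° + μN = W sin 51° → μ = (W sin 51° − P cos 27°) / N = 0.5606.

μ ≈ 0.561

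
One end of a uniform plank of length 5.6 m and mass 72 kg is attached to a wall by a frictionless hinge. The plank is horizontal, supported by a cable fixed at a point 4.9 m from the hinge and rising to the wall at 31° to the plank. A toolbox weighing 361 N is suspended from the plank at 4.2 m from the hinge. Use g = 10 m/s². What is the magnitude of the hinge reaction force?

|H| ≈ 1250 N

Take torques about the hinge: T sin 31° · 4.9 = 72×10×2.8 + 361×4.2 = 3532.2 N·m.
So T = 3532.2 / (0.5150 × 4.9) = 1399.6 N.
ΣF_x = 0: H_x = T cos 31° = 1199.7 N.
ΣF_y = 0: H_y = (72×10 + 361) − T sin 31° = 1081 − 720.86 = 360.14 N.
|H| = √(H_x² + H_y²) = √((1199.7)² + (360.14)²) = 1252.6 N.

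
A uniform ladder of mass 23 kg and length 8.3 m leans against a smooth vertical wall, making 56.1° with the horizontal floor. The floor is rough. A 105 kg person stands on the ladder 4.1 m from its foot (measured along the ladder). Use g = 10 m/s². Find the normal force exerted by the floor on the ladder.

ΣF_y = 0: N_floor = 23×10 + 105×10 = 1280 N.

N_floor ≈ 1280 N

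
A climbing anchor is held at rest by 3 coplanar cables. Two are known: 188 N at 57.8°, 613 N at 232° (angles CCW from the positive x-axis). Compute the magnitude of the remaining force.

Sum the known components: ΣF_x = -277.2 N, ΣF_y = -324 N.
For equilibrium the remaining force must supply (−ΣF_x, −ΣF_y) = (277.2, 324) N.
Magnitude = √((277.2)² + (324)²) = 426.4 N; direction = atan2(324, 277.2) = 49.4°.

F ≈ 426 N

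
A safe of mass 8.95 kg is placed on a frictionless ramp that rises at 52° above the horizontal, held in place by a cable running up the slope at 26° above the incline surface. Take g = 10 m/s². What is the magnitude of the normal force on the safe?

Take axes along and perpendicular to the incline. Weight components: W sin 52° = 70.53 N down-slope, W cos 52° = 55.1 N into the surface.
Along incline: T cos 26° = W sin 52° → T = 78.47 N.
Perpendicular: N = W cos 52° − T sin 26° = 20.7 N.

N ≈ 20.7 N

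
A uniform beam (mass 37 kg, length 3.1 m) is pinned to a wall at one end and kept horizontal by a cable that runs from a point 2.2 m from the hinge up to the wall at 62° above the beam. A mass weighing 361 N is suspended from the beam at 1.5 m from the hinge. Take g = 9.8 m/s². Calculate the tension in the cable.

T ≈ 568 N

Take torques about the hinge: T sin 62° · 2.2 = 37×9.8×1.55 + 361×1.5 = 1103.5 N·m.
So T = 1103.5 / (0.8829 × 2.2) = 568.1 N.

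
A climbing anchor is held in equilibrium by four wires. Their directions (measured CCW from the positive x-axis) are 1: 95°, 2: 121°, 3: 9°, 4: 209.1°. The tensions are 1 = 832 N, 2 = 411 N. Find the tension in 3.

Resolve: ΣF_x = 832 cos 95° + 411 cos 121° + T_3 cos 9° + T_4 cos 209.1° = 0.
        ΣF_y = 832 sin 95° + 411 sin 121° + T_3 sin 9° + T_4 sin 209.1° = 0.
The known terms sum to (-284.2, 1181) N, so 0.9877 T_3 − 0.8738 T_4 = 284.2 and 0.1564 T_3 − 0.4863 T_4 = -1181.
Solving simultaneously: T_3 = 3405 N, T_4 = 3524 N.

T_3 ≈ 3410 N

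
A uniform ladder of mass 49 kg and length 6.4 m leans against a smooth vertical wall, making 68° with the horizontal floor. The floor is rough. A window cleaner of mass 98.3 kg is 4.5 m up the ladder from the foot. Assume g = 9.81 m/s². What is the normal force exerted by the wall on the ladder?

Torques about the foot: N_wall · 6.4 sin 68° = 49×9.81×3.2 cos 68° + 98.3×9.81×4.5 cos 68° → N_wall = 371.05 N.

N_wall ≈ 371 N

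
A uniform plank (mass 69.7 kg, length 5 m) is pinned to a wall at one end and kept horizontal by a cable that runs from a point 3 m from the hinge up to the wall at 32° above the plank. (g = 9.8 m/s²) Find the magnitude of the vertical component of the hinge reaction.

Take torques about the hinge: T sin 32° · 3 = 69.7×9.8×2.5 = 1707.7 N·m.
So T = 1707.7 / (0.5299 × 3) = 1074.2 N.
ΣF_y = 0: H_y = (69.7×9.8) − T sin 32° = 683.06 − 569.22 = 113.84 N.

|H_y| ≈ 114 N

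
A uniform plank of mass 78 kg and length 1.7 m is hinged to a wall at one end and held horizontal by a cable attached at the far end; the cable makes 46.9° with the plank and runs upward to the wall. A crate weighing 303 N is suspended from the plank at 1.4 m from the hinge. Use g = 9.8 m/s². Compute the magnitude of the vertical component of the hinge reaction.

|H_y| ≈ 436 N

Take torques about the hinge: T sin 46.9° · 1.7 = 78×9.8×0.85 + 303×1.4 = 1073.9 N·m.
So T = 1073.9 / (0.7302 × 1.7) = 865.19 N.
ΣF_y = 0: H_y = (78×9.8 + 303) − T sin 46.9° = 1067.4 − 631.73 = 435.67 N.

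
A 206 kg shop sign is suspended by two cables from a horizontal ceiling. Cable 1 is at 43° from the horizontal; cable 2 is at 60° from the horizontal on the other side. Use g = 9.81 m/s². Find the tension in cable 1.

T_1 ≈ 1040 N

Weight W = 206 × 9.81 = 2021 N acts straight down.
Horizontal: T_1 cos 43° = T_2 cos 60°  →  T_2 = 1.463 T_1.
Vertical: T_1 sin 43° + T_2 sin 60° = 2021.
Substituting the horizontal relation into the vertical equation gives 1.949 T_1 = 2021, so T_1 = 1037 N.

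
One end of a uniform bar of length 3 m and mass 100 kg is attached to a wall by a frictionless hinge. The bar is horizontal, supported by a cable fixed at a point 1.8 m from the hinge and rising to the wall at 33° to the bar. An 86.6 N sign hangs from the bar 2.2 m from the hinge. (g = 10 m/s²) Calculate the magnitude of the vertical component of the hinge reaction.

Take torques about the hinge: T sin 33° · 1.8 = 100×10×1.5 + 86.6×2.2 = 1690.5 N·m.
So T = 1690.5 / (0.5446 × 1.8) = 1724.4 N.
ΣF_y = 0: H_y = (100×10 + 86.6) − T sin 33° = 1086.6 − 939.18 = 147.42 N.

|H_y| ≈ 147 N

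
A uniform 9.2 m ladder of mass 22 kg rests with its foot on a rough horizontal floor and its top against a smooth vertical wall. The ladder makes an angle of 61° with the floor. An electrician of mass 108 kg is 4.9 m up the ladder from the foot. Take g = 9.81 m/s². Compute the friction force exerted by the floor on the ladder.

f ≈ 373 N

Torques about the foot: N_wall · 9.2 sin 61° = 22×9.81×4.6 cos 61° + 108×9.81×4.9 cos 61° → N_wall = 372.61 N.
ΣF_x = 0: f_floor = N_wall = 372.61 N.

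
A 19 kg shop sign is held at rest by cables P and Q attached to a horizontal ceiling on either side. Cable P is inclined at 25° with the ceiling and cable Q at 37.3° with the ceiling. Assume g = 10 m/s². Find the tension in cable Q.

Weight W = 19 × 10 = 190 N acts straight down.
Horizontal: T_P cos 25° = T_Q cos 37.3°  →  T_P = 0.8777 T_Q.
Vertical: T_P sin 25° + T_Q sin 37.3° = 190.
Substituting the horizontal relation into the vertical equation gives 0.9769 T_Q = 190, so T_Q = 194.5 N.

T_Q ≈ 194 N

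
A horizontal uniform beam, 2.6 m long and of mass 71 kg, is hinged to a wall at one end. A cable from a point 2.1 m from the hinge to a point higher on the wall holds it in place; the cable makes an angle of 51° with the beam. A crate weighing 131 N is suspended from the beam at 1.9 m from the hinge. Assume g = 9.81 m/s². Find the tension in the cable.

Take torques about the hinge: T sin 51° · 2.1 = 71×9.81×1.3 + 131×1.9 = 1154.4 N·m.
So T = 1154.4 / (0.7771 × 2.1) = 707.33 N.

T ≈ 707 N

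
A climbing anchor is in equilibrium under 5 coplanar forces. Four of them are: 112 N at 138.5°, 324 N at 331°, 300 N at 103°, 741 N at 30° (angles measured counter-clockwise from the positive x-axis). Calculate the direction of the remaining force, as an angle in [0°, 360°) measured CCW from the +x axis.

θ ≈ 217°

Sum the known components: ΣF_x = 773.7 N, ΣF_y = 579.9 N.
For equilibrium the remaining force must supply (−ΣF_x, −ΣF_y) = (-773.7, -579.9) N.
Magnitude = √((-773.7)² + (-579.9)²) = 967 N; direction = atan2(-579.9, -773.7) = 216.9°.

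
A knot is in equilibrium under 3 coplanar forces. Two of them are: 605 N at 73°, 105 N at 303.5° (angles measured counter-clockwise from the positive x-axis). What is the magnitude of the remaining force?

Sum the known components: ΣF_x = 234.8 N, ΣF_y = 491 N.
For equilibrium the remaining force must supply (−ΣF_x, −ΣF_y) = (-234.8, -491) N.
Magnitude = √((-234.8)² + (-491)²) = 544.3 N; direction = atan2(-491, -234.8) = 244.4°.

F ≈ 544 N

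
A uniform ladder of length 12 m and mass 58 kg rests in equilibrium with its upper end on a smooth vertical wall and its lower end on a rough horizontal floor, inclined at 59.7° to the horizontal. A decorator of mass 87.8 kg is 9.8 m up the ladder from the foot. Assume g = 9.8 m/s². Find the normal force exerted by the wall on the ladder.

N_wall ≈ 577 N

Torques about the foot: N_wall · 12 sin 59.7° = 58×9.8×6 cos 59.7° + 87.8×9.8×9.8 cos 59.7° → N_wall = 576.69 N.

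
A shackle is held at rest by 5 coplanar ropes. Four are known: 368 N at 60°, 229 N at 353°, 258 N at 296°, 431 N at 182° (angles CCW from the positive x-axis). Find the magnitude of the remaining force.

Sum the known components: ΣF_x = 93.66 N, ΣF_y = 43.86 N.
For equilibrium the remaining force must supply (−ΣF_x, −ΣF_y) = (-93.66, -43.86) N.
Magnitude = √((-93.66)² + (-43.86)²) = 103.4 N; direction = atan2(-43.86, -93.66) = 205.1°.

F ≈ 103 N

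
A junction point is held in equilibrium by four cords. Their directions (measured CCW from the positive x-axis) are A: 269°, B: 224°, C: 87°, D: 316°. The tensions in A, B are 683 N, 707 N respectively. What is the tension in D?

Resolve: ΣF_x = 683 cos 269° + 707 cos 224° + T_C cos 87° + T_D cos 316° = 0.
        ΣF_y = 683 sin 269° + 707 sin 224° + T_C sin 87° + T_D sin 316° = 0.
The known terms sum to (-520.5, -1174) N, so 0.0523 T_C + 0.7193 T_D = 520.5 and 0.9986 T_C − 0.6947 T_D = 1174.
Solving simultaneously: T_C = 1598 N, T_D = 607.3 N.

T_D ≈ 607 N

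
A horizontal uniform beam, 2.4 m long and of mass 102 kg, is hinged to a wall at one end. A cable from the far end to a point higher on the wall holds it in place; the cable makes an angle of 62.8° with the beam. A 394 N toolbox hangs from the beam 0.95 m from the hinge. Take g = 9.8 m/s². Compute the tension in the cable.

T ≈ 737 N

Take torques about the hinge: T sin 62.8° · 2.4 = 102×9.8×1.2 + 394×0.95 = 1573.8 N·m.
So T = 1573.8 / (0.8894 × 2.4) = 737.29 N.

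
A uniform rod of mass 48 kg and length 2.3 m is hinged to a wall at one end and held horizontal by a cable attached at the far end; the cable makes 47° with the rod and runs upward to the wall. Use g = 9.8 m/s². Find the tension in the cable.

Take torques about the hinge: T sin 47° · 2.3 = 48×9.8×1.15 = 540.96 N·m.
So T = 540.96 / (0.7314 × 2.3) = 321.6 N.

T ≈ 322 N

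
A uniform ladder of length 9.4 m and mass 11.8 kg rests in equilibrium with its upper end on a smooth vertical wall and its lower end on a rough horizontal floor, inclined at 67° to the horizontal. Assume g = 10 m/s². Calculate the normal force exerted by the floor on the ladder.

ΣF_y = 0: N_floor = 11.8×10 = 118 N.

N_floor ≈ 118 N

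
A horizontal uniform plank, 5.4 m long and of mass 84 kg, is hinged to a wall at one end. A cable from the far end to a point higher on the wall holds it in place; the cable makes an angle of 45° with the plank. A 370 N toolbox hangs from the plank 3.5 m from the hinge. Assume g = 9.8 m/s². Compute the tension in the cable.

Take torques about the hinge: T sin 45° · 5.4 = 84×9.8×2.7 + 370×3.5 = 3517.6 N·m.
So T = 3517.6 / (0.7071 × 5.4) = 921.24 N.

T ≈ 921 N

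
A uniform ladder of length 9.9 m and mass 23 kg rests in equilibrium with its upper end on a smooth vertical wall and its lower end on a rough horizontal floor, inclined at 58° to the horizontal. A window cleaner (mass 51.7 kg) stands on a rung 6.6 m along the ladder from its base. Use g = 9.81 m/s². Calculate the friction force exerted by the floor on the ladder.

f ≈ 282 N

Torques about the foot: N_wall · 9.9 sin 58° = 23×9.81×4.95 cos 58° + 51.7×9.81×6.6 cos 58° → N_wall = 281.77 N.
ΣF_x = 0: f_floor = N_wall = 281.77 N.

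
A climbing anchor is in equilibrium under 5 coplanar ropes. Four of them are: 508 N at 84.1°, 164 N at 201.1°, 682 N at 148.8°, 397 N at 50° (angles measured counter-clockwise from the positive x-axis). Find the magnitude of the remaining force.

F ≈ 1180 N

Sum the known components: ΣF_x = -429 N, ΣF_y = 1104 N.
For equilibrium the remaining force must supply (−ΣF_x, −ΣF_y) = (429, -1104) N.
Magnitude = √((429)² + (-1104)²) = 1184 N; direction = atan2(-1104, 429) = 291.2°.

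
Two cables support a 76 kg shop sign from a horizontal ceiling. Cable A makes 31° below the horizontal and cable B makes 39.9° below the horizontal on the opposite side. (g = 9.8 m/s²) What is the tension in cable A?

Weight W = 76 × 9.8 = 744.8 N acts straight down.
Horizontal: T_A cos 31° = T_B cos 39.9°  →  T_B = 1.117 T_A.
Vertical: T_A sin 31° + T_B sin 39.9° = 744.8.
Substituting the horizontal relation into the vertical equation gives 1.232 T_A = 744.8, so T_A = 604.7 N.

T_A ≈ 605 N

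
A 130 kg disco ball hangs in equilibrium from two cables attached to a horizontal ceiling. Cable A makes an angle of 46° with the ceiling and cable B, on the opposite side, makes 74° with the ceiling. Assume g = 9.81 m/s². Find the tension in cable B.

T_B ≈ 1020 N

Weight W = 130 × 9.81 = 1275 N acts straight down.
Horizontal: T_A cos 46° = T_B cos 74°  →  T_A = 0.3968 T_B.
Vertical: T_A sin 46° + T_B sin 74° = 1275.
Substituting the horizontal relation into the vertical equation gives 1.247 T_B = 1275, so T_B = 1023 N.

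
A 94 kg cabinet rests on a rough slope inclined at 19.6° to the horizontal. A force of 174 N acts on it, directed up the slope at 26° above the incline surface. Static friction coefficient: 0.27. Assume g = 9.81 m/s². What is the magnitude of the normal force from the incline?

N ≈ 792 N

Axes along / perpendicular to the incline. W sin 19.6° = 309.3 N down-slope; W cos 19.6° = 868.7 N into the surface.
Perpendicular: N = W cos 19.6° − P sin 26° = 868.7 − 76.28 = 792.4 N.
Along incline: P cos 26° + f = W sin 19.6° (friction acts up-slope) → f = 309.3 − 156.4 = 152.9 N.
|f| = 152.9 N ≤ μN = 214 N, so the cabinet is indeed static.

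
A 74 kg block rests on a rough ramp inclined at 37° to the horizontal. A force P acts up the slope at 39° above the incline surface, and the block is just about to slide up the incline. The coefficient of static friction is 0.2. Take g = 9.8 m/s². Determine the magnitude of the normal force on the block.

N ≈ 194 N

On the verge of sliding up the incline, friction equals μN and acts down the slope.
Perpendicular: N + P sin 39° = W cos 37° = 579.2 N.
Along incline: P cos 39° = W sin 37° + μN  with W sin 37° = 436.4 N.
Solving the pair for P and N: P = 611.6 N, N = 194.3 N (and f = μN = 38.86 N).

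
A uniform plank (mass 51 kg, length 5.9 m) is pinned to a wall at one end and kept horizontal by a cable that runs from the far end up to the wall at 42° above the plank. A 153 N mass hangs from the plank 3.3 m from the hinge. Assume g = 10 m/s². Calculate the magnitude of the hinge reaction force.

Take torques about the hinge: T sin 42° · 5.9 = 51×10×2.95 + 153×3.3 = 2009.4 N·m.
So T = 2009.4 / (0.6691 × 5.9) = 508.98 N.
ΣF_x = 0: H_x = T cos 42° = 378.25 N.
ΣF_y = 0: H_y = (51×10 + 153) − T sin 42° = 663 − 340.58 = 322.42 N.
|H| = √(H_x² + H_y²) = √((378.25)² + (322.42)²) = 497.02 N.

|H| ≈ 497 N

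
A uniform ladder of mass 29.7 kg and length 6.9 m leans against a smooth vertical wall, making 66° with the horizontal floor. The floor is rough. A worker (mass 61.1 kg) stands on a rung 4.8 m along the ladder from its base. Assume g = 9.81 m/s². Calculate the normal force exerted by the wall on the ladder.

N_wall ≈ 251 N

Torques about the foot: N_wall · 6.9 sin 66° = 29.7×9.81×3.45 cos 66° + 61.1×9.81×4.8 cos 66° → N_wall = 250.51 N.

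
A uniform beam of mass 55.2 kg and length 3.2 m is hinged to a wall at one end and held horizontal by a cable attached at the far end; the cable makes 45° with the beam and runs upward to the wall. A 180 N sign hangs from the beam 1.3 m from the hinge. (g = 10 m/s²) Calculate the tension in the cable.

T ≈ 494 N

Take torques about the hinge: T sin 45° · 3.2 = 55.2×10×1.6 + 180×1.3 = 1117.2 N·m.
So T = 1117.2 / (0.7071 × 3.2) = 493.74 N.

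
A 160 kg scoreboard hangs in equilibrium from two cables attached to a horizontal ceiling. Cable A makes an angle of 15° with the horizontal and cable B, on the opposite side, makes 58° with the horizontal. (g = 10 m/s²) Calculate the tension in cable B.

T_B ≈ 1620 N

Weight W = 160 × 10 = 1600 N acts straight down.
Horizontal: T_A cos 15° = T_B cos 58°  →  T_A = 0.5486 T_B.
Vertical: T_A sin 15° + T_B sin 58° = 1600.
Substituting the horizontal relation into the vertical equation gives 0.99 T_B = 1600, so T_B = 1616 N.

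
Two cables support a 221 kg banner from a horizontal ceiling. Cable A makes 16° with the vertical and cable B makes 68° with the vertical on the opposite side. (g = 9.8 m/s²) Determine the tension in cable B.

Angles from the horizontal: cable A is 90° − 16° = 74°, cable B is 90° − 68° = 22°.
Weight W = 221 × 9.8 = 2166 N acts straight down.
Horizontal: T_A cos 74° = T_B cos 22°  →  T_A = 3.364 T_B.
Vertical: T_A sin 74° + T_B sin 22° = 2166.
Substituting the horizontal relation into the vertical equation gives 3.608 T_B = 2166, so T_B = 600.3 N.

T_B ≈ 600 N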